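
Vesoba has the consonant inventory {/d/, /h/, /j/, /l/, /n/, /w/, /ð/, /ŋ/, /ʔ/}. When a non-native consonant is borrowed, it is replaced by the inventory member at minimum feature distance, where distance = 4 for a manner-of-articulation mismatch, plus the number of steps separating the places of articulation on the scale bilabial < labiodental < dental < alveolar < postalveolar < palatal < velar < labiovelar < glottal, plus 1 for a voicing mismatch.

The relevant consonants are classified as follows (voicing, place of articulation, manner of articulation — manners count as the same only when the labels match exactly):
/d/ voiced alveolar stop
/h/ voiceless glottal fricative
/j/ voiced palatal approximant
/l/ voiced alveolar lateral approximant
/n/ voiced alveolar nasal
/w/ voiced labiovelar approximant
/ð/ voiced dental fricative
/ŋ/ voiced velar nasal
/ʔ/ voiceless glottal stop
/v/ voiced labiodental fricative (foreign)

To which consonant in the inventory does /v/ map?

/ð/ is closest: same manner (fricative), place distance 1 (labiodental→dental), same voicing; total 1. Next closest is /d/ at distance 6.

ð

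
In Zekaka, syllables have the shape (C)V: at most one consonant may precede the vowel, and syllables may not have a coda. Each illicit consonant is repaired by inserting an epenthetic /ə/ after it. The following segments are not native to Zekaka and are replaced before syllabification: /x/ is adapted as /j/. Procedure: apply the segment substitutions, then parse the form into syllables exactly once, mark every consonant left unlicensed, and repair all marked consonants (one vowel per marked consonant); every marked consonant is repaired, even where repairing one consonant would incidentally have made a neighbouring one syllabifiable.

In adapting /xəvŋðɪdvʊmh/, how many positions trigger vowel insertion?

After substitution the input is /jəvŋðɪdvʊmh/.
The unsyllabifiable consonants are /v/, /ŋ/, /d/, /m/, /h/; each receives one epenthetic vowel.

5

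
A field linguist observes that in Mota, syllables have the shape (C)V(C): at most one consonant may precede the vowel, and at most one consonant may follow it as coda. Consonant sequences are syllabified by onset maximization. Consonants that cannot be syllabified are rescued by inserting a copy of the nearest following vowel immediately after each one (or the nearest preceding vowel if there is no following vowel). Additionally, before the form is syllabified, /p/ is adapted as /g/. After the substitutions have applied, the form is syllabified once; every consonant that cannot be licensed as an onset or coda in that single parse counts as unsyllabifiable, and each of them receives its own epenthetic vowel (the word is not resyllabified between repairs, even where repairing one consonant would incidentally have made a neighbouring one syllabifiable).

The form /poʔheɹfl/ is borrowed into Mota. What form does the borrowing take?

Substitution: /p/ → /g/, giving /goʔheɹfl/.
The consonants /f/, /l/ cannot be parsed into a legal (C)V(C) syllable (at most one coda consonant is licensed; onsets are limited to one consonant).
Each unlicensed consonant becomes the onset of a new syllable: /f/ → /fe/, /l/ → /le/.

goʔheɹfele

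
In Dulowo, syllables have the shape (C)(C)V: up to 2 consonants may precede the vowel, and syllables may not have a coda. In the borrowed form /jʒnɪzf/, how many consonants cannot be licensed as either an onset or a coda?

3

Syllabifying with onset maximization leaves /j/, /z/, /f/ stranded (no codas are permitted; onsets may contain at most 2 consonants).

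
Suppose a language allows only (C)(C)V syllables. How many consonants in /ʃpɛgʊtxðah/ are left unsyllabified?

The consonants /t/, /h/ cannot be parsed into a legal (C)(C)V syllable (no codas are permitted; onsets may contain at most 2 consonants).

2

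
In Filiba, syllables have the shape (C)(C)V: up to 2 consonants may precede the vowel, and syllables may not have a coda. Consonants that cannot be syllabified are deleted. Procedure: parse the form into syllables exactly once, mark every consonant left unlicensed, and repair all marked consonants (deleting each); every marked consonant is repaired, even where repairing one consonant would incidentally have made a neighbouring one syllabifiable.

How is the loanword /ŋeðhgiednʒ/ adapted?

The consonants /ð/, /d/, /n/, /ʒ/ cannot be parsed into a legal (C)(C)V syllable (no codas are permitted; onsets may contain at most 2 consonants).
Deleting the stranded consonants removes /ð/, /d/, /n/, /ʒ/.

ŋehgie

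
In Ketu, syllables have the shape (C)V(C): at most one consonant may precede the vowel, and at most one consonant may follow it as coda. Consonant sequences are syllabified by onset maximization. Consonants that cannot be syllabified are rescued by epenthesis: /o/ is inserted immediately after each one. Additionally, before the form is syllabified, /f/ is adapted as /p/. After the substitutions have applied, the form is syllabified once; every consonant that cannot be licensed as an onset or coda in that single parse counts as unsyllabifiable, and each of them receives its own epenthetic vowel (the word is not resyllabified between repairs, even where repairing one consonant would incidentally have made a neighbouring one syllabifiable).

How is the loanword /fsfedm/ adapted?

Substitution: /f/ → /p/, giving /pspedm/.
Under (C)V(C), the unsyllabifiable consonants are /p/, /s/, /m/ (at most one coda consonant is licensed; onsets are limited to one consonant).
Inserting the epenthetic vowel yields /p/ → /po/, /s/ → /so/, /m/ → /mo/.

posopedmo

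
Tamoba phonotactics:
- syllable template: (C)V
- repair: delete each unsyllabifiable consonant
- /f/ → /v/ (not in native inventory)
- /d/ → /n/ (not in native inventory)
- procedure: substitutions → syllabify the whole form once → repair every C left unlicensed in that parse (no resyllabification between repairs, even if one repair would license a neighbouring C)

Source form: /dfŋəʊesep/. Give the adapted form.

Substitution: /d/ → /n/, /f/ → /v/, giving /nvŋəʊesep/.
Under (C)V, the unsyllabifiable consonants are /n/, /v/, /p/ (no codas are permitted; onsets are limited to one consonant).
Deletion applies to /n/, /v/, /p/.

ŋəʊese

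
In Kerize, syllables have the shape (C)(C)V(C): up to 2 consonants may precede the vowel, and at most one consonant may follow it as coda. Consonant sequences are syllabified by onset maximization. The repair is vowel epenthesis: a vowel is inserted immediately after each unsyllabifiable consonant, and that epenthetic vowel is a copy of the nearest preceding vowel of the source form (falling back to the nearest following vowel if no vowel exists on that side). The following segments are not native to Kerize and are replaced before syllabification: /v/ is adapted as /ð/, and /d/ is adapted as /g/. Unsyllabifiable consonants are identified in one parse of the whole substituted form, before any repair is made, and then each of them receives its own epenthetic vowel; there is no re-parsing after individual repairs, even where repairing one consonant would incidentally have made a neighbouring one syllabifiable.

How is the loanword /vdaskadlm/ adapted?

ðgaskaglama

Substitution: /v/ → /ð/, /d/ → /g/, giving /ðgaskaglm/.
The consonants /l/, /m/ cannot be parsed into a legal (C)(C)V(C) syllable (at most one coda consonant is licensed; onsets may contain at most 2 consonants).
Inserting the epenthetic vowel yields /l/ → /la/, /m/ → /ma/.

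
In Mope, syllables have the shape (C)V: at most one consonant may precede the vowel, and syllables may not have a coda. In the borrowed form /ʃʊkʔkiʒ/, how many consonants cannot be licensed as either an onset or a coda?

The consonants /k/, /ʔ/, /ʒ/ cannot be parsed into a legal (C)V syllable (no codas are permitted; onsets are limited to one consonant).

3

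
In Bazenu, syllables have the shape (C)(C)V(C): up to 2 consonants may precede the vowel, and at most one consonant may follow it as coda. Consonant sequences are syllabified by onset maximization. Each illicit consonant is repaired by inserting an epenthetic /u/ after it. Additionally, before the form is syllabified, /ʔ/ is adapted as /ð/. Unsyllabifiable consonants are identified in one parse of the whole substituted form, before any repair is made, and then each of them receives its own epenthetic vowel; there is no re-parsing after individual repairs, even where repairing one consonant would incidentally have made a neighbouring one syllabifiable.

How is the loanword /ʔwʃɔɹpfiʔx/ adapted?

ðuwʃɔɹpfiðxu

Substitution: /ʔ/ → /ð/, giving /ðwʃɔɹpfiðx/.
The consonants /ð/, /x/ cannot be parsed into a legal (C)(C)V(C) syllable (at most one coda consonant is licensed; onsets may contain at most 2 consonants).
Epenthesis after each stranded consonant: /ð/ → /ðu/, /x/ → /xu/.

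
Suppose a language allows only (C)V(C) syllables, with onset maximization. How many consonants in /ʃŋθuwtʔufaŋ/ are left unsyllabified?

The consonants /ʃ/, /ŋ/, /t/ cannot be parsed into a legal (C)V(C) syllable (at most one coda consonant is licensed; onsets are limited to one consonant).

3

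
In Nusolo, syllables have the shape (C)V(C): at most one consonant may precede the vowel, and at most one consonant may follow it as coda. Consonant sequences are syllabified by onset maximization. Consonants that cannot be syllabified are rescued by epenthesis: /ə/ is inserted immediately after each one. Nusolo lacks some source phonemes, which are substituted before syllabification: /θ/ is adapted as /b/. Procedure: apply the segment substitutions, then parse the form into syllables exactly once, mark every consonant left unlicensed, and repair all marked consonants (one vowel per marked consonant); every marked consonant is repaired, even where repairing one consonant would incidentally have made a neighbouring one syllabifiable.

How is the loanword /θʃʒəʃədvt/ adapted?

Substitution: /θ/ → /b/, giving /bʃʒəʃədvt/.
Syllabifying with onset maximization leaves /b/, /ʃ/, /v/, /t/ stranded (at most one coda consonant is licensed; onsets are limited to one consonant).
Each unlicensed consonant becomes the onset of a new syllable: /b/ → /bə/, /ʃ/ → /ʃə/, /v/ → /və/, /t/ → /tə/.

bəʃəʒəʃədvətə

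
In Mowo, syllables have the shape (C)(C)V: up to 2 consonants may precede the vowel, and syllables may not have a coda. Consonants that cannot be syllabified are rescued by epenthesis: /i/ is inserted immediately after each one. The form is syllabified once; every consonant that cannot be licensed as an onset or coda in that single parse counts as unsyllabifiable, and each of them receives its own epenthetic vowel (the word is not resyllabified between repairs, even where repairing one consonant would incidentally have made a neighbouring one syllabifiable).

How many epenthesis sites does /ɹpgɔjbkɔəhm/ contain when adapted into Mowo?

4

The unsyllabifiable consonants are /ɹ/, /j/, /h/, /m/; each receives one epenthetic vowel.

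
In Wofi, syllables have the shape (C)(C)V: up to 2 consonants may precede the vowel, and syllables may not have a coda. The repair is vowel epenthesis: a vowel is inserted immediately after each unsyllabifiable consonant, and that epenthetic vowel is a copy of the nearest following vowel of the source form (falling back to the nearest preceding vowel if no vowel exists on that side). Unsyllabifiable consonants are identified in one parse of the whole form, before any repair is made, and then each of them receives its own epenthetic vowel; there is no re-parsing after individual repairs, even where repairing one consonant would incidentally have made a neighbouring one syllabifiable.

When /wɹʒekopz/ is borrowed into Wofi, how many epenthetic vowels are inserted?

The unsyllabifiable consonants are /w/, /p/, /z/; each receives one epenthetic vowel.

3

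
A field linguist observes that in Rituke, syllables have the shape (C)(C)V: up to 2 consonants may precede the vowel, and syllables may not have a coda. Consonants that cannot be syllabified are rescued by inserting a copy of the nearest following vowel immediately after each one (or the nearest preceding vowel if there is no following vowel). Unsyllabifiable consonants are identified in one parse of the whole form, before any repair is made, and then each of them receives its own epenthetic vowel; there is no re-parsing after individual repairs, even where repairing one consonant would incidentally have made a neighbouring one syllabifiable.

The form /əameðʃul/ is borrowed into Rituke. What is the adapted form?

The consonants /l/ cannot be parsed into a legal (C)(C)V syllable (no codas are permitted; onsets may contain at most 2 consonants).
Inserting the epenthetic vowel yields /l/ → /lu/.

əameðʃulu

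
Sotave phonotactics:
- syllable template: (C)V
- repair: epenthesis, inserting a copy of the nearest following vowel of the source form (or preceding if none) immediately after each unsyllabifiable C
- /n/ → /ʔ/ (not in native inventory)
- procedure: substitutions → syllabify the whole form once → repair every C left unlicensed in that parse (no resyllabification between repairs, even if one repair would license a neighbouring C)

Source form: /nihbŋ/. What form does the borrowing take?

Substitution: /n/ → /ʔ/, giving /ʔihbŋ/.
Syllabifying with onset maximization leaves /h/, /b/, /ŋ/ stranded (no codas are permitted; onsets are limited to one consonant).
Inserting the epenthetic vowel yields /h/ → /hi/, /b/ → /bi/, /ŋ/ → /ŋi/.

ʔihibiŋi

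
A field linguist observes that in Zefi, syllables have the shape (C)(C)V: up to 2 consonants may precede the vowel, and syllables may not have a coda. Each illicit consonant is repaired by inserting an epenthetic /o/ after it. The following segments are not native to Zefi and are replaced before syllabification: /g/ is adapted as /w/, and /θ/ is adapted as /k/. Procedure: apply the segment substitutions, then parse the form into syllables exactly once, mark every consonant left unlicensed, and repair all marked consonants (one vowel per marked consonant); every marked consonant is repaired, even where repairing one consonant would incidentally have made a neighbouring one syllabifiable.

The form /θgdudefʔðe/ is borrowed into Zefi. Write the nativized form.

Substitution: /θ/ → /k/, /g/ → /w/, giving /kwdudefʔðe/.
Syllabifying with onset maximization leaves /k/, /f/ stranded (no codas are permitted; onsets may contain at most 2 consonants).
Inserting the epenthetic vowel yields /k/ → /ko/, /f/ → /fo/.

kowdudefoʔðe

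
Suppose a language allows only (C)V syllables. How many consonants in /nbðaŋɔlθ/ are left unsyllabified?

4

The consonants /n/, /b/, /l/, /θ/ cannot be parsed into a legal (C)V syllable (no codas are permitted; onsets are limited to one consonant).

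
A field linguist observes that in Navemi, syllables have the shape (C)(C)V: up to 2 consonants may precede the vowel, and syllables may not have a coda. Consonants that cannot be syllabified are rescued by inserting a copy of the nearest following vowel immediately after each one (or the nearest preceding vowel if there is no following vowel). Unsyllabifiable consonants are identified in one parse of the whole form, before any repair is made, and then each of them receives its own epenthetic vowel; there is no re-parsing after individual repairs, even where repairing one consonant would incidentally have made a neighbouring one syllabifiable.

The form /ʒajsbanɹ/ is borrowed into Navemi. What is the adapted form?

ʒajasbanaɹa

Under (C)(C)V, the unsyllabifiable consonants are /j/, /n/, /ɹ/ (no codas are permitted; onsets may contain at most 2 consonants).
Each unlicensed consonant becomes the onset of a new syllable: /j/ → /ja/, /n/ → /na/, /ɹ/ → /ɹa/.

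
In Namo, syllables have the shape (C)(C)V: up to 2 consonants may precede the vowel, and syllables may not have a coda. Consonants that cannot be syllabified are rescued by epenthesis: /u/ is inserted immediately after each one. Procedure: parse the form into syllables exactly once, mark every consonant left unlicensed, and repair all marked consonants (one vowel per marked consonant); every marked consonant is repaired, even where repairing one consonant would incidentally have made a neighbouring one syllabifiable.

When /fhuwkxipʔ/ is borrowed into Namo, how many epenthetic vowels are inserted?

3

The unsyllabifiable consonants are /w/, /p/, /ʔ/; each receives one epenthetic vowel.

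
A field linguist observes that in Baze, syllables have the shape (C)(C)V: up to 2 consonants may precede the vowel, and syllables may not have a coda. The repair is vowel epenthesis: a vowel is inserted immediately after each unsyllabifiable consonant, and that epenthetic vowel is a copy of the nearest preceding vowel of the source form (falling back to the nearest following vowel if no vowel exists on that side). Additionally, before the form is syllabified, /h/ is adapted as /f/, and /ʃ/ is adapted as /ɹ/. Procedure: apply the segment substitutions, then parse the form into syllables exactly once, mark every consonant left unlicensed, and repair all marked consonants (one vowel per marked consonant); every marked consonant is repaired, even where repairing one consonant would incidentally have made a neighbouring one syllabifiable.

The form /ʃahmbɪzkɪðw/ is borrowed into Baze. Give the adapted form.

Substitution: /ʃ/ → /ɹ/, /h/ → /f/, giving /ɹafmbɪzkɪðw/.
The consonants /f/, /ð/, /w/ cannot be parsed into a legal (C)(C)V syllable (no codas are permitted; onsets may contain at most 2 consonants).
Inserting the epenthetic vowel yields /f/ → /fa/, /ð/ → /ðɪ/, /w/ → /wɪ/.

ɹafambɪzkɪðɪwɪ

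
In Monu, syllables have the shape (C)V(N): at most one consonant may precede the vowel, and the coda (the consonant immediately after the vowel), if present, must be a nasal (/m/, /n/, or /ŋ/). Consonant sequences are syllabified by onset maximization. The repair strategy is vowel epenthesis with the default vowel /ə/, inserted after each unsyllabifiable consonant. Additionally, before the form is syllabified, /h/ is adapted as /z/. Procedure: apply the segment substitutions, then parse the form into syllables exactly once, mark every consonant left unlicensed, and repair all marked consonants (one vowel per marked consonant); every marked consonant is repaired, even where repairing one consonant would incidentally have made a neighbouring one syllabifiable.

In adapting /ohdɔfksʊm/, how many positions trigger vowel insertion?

3

After substitution the input is /ozdɔfksʊm/.
The unsyllabifiable consonants are /z/, /f/, /k/; each receives one epenthetic vowel.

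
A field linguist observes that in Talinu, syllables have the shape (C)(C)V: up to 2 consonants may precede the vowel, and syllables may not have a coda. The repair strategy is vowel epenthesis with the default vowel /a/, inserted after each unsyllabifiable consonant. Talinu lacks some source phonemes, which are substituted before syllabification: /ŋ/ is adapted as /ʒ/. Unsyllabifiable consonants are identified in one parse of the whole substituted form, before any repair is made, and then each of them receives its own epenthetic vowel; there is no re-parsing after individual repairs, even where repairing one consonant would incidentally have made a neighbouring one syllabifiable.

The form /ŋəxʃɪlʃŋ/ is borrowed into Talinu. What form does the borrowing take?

ʒəxʃɪlaʃaʒa

Substitution: /ŋ/ → /ʒ/, giving /ʒəxʃɪlʃʒ/.
Syllabifying with onset maximization leaves /l/, /ʃ/, /ʒ/ stranded (no codas are permitted; onsets may contain at most 2 consonants).
Each unlicensed consonant becomes the onset of a new syllable: /l/ → /la/, /ʃ/ → /ʃa/, /ʒ/ → /ʒa/.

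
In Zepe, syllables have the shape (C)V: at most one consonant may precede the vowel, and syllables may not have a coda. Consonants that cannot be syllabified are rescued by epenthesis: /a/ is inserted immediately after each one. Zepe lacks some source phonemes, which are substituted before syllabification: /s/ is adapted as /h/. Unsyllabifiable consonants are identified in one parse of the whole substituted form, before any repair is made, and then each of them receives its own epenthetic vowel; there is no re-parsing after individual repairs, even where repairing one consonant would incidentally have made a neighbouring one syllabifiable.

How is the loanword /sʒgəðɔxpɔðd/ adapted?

haʒagəðɔxapɔðada

Substitution: /s/ → /h/, giving /hʒgəðɔxpɔðd/.
Syllabifying with onset maximization leaves /h/, /ʒ/, /x/, /ð/, /d/ stranded (no codas are permitted; onsets are limited to one consonant).
Each unlicensed consonant becomes the onset of a new syllable: /h/ → /ha/, /ʒ/ → /ʒa/, /x/ → /xa/, /ð/ → /ða/, /d/ → /da/.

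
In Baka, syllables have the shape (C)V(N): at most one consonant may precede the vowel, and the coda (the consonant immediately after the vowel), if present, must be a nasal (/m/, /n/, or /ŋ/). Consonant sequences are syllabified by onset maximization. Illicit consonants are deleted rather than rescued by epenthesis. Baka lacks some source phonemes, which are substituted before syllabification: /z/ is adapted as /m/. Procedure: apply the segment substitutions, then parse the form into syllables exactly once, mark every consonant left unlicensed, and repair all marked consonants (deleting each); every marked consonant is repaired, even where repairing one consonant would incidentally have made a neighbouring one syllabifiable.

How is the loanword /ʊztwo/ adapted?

Substitution: /z/ → /m/, giving /ʊmtwo/.
Syllabifying with onset maximization leaves /t/ stranded (only a nasal (/m/, /n/, or /ŋ/) is licensed in coda position; onsets are limited to one consonant).
Each unlicensed consonant is deleted: /t/.

ʊmwo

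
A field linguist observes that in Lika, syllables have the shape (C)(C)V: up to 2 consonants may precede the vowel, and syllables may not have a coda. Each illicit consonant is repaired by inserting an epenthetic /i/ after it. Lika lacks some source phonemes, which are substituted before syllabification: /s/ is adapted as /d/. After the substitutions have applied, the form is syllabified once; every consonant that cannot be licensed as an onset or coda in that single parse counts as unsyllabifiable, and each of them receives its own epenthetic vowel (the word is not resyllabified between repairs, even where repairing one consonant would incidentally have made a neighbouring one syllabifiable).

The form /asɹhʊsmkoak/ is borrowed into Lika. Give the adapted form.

Substitution: /s/ → /d/, giving /adɹhʊdmkoak/.
Syllabifying with onset maximization leaves /d/, /d/, /k/ stranded (no codas are permitted; onsets may contain at most 2 consonants).
Inserting the epenthetic vowel yields /d/ → /di/, /d/ → /di/, /k/ → /ki/.

adiɹhʊdimkoaki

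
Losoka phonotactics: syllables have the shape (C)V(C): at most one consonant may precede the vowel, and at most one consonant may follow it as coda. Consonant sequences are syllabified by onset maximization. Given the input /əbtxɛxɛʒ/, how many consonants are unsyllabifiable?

1

The consonants /t/ cannot be parsed into a legal (C)V(C) syllable (at most one coda consonant is licensed; onsets are limited to one consonant).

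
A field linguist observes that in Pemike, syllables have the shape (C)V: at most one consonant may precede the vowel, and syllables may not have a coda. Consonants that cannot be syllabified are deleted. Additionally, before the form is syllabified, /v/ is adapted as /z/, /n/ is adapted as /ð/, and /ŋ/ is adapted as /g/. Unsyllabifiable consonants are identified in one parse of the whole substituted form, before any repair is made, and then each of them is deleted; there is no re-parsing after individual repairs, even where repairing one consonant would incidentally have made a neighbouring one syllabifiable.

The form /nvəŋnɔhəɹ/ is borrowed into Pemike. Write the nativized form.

zəðɔhə

Substitution: /n/ → /ð/, /v/ → /z/, /ŋ/ → /g/, giving /ðzəgðɔhəɹ/.
Syllabifying with onset maximization leaves /ð/, /g/, /ɹ/ stranded (no codas are permitted; onsets are limited to one consonant).
Deleting the stranded consonants removes /ð/, /g/, /ɹ/.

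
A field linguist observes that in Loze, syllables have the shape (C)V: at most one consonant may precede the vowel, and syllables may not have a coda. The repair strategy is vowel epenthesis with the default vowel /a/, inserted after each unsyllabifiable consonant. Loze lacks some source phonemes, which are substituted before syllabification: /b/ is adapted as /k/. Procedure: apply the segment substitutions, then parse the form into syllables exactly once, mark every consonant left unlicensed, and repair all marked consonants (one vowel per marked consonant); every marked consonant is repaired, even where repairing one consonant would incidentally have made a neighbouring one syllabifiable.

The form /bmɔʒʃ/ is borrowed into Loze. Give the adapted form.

kamɔʒaʃa

Substitution: /b/ → /k/, giving /kmɔʒʃ/.
Syllabifying with onset maximization leaves /k/, /ʒ/, /ʃ/ stranded (no codas are permitted; onsets are limited to one consonant).
Epenthesis after each stranded consonant: /k/ → /ka/, /ʒ/ → /ʒa/, /ʃ/ → /ʃa/.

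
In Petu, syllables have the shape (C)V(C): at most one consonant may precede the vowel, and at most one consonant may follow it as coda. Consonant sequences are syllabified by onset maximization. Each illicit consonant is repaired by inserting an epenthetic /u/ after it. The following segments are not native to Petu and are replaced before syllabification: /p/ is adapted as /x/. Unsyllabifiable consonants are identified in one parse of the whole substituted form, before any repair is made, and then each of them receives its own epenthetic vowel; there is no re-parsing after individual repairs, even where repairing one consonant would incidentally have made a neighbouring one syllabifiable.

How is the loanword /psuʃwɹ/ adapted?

xusuʃwuɹu

Substitution: /p/ → /x/, giving /xsuʃwɹ/.
The consonants /x/, /w/, /ɹ/ cannot be parsed into a legal (C)V(C) syllable (at most one coda consonant is licensed; onsets are limited to one consonant).
Inserting the epenthetic vowel yields /x/ → /xu/, /w/ → /wu/, /ɹ/ → /ɹu/.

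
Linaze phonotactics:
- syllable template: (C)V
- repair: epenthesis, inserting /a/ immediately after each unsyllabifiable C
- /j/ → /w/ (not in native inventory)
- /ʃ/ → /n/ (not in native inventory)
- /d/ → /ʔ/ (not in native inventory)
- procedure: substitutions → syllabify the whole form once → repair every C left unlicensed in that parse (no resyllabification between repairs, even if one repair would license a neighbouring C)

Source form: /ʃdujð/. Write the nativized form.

Substitution: /ʃ/ → /n/, /d/ → /ʔ/, /j/ → /w/, giving /nʔuwð/.
Syllabifying with onset maximization leaves /n/, /w/, /ð/ stranded (no codas are permitted; onsets are limited to one consonant).
Inserting the epenthetic vowel yields /n/ → /na/, /w/ → /wa/, /ð/ → /ða/.

naʔuwaða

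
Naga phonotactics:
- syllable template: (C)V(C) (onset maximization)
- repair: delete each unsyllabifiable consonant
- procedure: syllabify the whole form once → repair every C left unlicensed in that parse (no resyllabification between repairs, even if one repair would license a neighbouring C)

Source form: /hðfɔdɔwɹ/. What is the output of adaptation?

fɔdɔw

Syllabifying with onset maximization leaves /h/, /ð/, /ɹ/ stranded (at most one coda consonant is licensed; onsets are limited to one consonant).
Deleting the stranded consonants removes /h/, /ð/, /ɹ/.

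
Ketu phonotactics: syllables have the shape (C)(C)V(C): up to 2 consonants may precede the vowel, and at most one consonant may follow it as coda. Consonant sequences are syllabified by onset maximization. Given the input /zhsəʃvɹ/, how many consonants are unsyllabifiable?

Syllabifying with onset maximization leaves /z/, /v/, /ɹ/ stranded (at most one coda consonant is licensed; onsets may contain at most 2 consonants).

3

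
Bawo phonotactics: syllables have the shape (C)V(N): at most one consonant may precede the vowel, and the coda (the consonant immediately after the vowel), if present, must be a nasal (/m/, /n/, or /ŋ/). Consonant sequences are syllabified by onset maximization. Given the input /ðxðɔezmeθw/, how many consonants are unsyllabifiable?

Syllabifying with onset maximization leaves /ð/, /x/, /z/, /θ/, /w/ stranded (only a nasal (/m/, /n/, or /ŋ/) is licensed in coda position; onsets are limited to one consonant).

5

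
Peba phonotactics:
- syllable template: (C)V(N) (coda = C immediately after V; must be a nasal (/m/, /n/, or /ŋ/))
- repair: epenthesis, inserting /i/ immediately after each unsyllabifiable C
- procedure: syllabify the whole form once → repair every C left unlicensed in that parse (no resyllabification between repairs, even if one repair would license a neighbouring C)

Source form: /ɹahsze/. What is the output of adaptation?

ɹahisize

The consonants /h/, /s/ cannot be parsed into a legal (C)V(N) syllable (only a nasal (/m/, /n/, or /ŋ/) is licensed in coda position; onsets are limited to one consonant).
Inserting the epenthetic vowel yields /h/ → /hi/, /s/ → /si/.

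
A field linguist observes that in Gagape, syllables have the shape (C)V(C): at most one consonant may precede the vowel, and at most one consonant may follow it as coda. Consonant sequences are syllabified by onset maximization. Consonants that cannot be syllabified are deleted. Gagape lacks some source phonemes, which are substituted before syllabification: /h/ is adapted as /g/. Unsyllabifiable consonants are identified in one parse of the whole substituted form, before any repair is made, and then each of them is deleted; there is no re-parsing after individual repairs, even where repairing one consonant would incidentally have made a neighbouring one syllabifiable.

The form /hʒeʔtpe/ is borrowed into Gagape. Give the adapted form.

Substitution: /h/ → /g/, giving /gʒeʔtpe/.
The consonants /g/, /t/ cannot be parsed into a legal (C)V(C) syllable (at most one coda consonant is licensed; onsets are limited to one consonant).
Each unlicensed consonant is deleted: /g/, /t/.

ʒeʔpe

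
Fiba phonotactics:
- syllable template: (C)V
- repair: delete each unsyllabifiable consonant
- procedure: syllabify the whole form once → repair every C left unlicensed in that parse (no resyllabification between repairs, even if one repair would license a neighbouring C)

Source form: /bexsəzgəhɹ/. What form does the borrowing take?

Under (C)V, the unsyllabifiable consonants are /x/, /z/, /h/, /ɹ/ (no codas are permitted; onsets are limited to one consonant).
Each unlicensed consonant is deleted: /x/, /z/, /h/, /ɹ/.

besəgə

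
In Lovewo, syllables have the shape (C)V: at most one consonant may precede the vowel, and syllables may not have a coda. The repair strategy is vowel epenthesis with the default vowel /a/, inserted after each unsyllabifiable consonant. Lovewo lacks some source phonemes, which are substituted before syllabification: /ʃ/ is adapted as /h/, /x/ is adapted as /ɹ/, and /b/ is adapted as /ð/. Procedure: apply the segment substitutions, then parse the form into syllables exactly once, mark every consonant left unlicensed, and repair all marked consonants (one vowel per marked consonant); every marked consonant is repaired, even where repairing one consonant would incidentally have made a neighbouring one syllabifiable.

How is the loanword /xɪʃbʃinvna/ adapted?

ɹɪhaðahinavana

Substitution: /x/ → /ɹ/, /ʃ/ → /h/, /b/ → /ð/, giving /ɹɪhðhinvna/.
Syllabifying with onset maximization leaves /h/, /ð/, /n/, /v/ stranded (no codas are permitted; onsets are limited to one consonant).
Epenthesis after each stranded consonant: /h/ → /ha/, /ð/ → /ða/, /n/ → /na/, /v/ → /va/.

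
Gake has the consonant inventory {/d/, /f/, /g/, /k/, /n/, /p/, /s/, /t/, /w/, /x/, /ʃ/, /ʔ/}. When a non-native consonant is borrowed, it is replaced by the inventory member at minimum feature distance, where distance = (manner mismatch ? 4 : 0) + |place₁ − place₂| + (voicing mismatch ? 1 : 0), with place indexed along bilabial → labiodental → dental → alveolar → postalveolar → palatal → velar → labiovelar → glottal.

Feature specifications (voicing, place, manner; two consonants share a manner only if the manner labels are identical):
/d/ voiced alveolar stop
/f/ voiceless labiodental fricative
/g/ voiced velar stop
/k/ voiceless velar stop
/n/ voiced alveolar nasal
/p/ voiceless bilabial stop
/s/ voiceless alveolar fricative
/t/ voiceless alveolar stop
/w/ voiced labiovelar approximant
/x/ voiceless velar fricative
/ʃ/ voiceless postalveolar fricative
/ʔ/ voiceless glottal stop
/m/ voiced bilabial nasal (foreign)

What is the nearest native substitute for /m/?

/n/ is closest: same manner (nasal), place distance 3 (bilabial→alveolar), same voicing; total 3. Next closest is /p/ at distance 5.

n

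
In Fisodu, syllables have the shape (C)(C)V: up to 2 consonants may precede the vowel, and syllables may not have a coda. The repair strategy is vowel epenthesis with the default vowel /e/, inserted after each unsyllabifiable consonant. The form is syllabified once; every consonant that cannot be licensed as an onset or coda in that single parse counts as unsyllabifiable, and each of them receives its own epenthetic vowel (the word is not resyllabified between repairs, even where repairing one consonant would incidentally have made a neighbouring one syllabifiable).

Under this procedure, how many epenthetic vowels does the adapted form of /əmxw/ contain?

The unsyllabifiable consonants are /m/, /x/, /w/; each receives one epenthetic vowel.

3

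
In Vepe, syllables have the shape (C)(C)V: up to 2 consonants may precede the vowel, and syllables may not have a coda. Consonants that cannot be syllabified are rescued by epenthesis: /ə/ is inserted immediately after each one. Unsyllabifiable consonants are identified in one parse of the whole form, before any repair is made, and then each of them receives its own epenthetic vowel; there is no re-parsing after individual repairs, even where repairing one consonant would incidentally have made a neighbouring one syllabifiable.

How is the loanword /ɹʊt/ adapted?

ɹʊtə

The consonants /t/ cannot be parsed into a legal (C)(C)V syllable (no codas are permitted; onsets may contain at most 2 consonants).
Inserting the epenthetic vowel yields /t/ → /tə/.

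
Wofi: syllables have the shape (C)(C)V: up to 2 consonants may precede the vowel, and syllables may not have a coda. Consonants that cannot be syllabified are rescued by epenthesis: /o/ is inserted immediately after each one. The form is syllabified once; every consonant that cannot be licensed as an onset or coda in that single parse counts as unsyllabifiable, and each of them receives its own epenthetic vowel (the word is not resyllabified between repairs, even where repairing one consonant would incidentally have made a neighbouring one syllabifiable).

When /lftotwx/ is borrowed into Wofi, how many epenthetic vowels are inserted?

The unsyllabifiable consonants are /l/, /t/, /w/, /x/; each receives one epenthetic vowel.

4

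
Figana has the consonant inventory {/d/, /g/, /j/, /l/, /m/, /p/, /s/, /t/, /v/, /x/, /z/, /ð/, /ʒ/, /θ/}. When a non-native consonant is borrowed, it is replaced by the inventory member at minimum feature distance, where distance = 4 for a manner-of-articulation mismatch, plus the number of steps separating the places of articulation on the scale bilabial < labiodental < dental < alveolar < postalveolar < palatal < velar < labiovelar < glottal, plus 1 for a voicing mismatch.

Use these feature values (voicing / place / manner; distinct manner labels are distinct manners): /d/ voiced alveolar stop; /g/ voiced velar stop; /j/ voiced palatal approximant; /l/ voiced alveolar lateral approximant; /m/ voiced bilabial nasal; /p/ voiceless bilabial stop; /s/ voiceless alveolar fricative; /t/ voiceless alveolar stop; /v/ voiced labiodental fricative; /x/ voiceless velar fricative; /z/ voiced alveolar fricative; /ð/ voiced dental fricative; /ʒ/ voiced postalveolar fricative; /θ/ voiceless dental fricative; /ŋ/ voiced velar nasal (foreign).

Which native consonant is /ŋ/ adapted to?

/g/ is closest: manner differs (nasal→stop, +4), place distance 0 (velar→velar), same voicing; total 4. Next closest is /j/ at distance 5.

g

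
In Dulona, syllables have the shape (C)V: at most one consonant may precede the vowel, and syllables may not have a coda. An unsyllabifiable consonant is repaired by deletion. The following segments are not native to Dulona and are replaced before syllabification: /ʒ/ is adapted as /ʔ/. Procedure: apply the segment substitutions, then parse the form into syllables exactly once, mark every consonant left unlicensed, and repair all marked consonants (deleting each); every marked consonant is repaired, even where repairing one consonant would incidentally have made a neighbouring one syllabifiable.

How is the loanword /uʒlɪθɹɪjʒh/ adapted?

Substitution: /ʒ/ → /ʔ/, giving /uʔlɪθɹɪjʔh/.
Syllabifying with onset maximization leaves /ʔ/, /θ/, /j/, /ʔ/, /h/ stranded (no codas are permitted; onsets are limited to one consonant).
Each unlicensed consonant is deleted: /ʔ/, /θ/, /j/, /ʔ/, /h/.

ulɪɹɪ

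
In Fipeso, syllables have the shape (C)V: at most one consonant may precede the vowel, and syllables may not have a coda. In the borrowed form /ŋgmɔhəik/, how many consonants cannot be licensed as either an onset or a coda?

3

Syllabifying with onset maximization leaves /ŋ/, /g/, /k/ stranded (no codas are permitted; onsets are limited to one consonant).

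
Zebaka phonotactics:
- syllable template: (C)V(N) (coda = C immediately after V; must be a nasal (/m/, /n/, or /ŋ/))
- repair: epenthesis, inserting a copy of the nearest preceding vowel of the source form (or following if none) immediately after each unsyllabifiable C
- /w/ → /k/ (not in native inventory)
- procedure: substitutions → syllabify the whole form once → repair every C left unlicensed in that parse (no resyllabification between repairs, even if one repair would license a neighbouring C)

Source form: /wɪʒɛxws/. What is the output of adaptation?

kɪʒɛxɛkɛsɛ

Substitution: /w/ → /k/, giving /kɪʒɛxks/.
Syllabifying with onset maximization leaves /x/, /k/, /s/ stranded (only a nasal (/m/, /n/, or /ŋ/) is licensed in coda position; onsets are limited to one consonant).
Epenthesis after each stranded consonant: /x/ → /xɛ/, /k/ → /kɛ/, /s/ → /sɛ/.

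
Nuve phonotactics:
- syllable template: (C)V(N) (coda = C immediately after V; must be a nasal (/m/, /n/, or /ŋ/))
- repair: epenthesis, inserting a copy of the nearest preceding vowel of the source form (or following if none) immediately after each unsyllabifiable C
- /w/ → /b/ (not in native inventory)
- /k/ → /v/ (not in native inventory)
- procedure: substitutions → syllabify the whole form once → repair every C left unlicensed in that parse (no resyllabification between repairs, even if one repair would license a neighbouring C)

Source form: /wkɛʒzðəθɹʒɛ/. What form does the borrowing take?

Substitution: /w/ → /b/, /k/ → /v/, giving /bvɛʒzðəθɹʒɛ/.
Syllabifying with onset maximization leaves /b/, /ʒ/, /z/, /θ/, /ɹ/ stranded (only a nasal (/m/, /n/, or /ŋ/) is licensed in coda position; onsets are limited to one consonant).
Each unlicensed consonant becomes the onset of a new syllable: /b/ → /bɛ/, /ʒ/ → /ʒɛ/, /z/ → /zɛ/, /θ/ → /θə/, /ɹ/ → /ɹə/.

bɛvɛʒɛzɛðəθəɹəʒɛ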